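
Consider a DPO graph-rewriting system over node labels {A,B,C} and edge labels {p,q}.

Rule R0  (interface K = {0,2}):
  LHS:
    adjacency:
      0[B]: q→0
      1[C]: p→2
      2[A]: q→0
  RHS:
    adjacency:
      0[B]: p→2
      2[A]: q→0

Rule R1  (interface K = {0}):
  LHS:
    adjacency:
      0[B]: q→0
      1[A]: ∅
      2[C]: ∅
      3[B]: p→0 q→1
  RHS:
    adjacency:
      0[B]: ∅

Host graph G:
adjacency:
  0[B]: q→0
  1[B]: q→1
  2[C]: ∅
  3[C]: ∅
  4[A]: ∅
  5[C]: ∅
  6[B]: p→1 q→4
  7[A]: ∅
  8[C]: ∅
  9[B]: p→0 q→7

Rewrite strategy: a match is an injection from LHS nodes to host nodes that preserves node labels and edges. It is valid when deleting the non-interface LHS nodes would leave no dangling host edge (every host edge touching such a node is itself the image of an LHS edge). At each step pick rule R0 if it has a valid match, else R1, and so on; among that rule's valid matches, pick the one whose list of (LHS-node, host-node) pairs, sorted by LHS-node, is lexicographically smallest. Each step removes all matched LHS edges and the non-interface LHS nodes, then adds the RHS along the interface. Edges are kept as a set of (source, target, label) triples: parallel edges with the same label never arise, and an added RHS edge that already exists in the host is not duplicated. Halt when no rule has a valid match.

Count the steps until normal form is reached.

Answer: 2

Rewrite trace:
start.  V:10 E:6  edges: 0-q->0 1-q->1 6-p->1 6-q->4 9-p->0 9-q->7
1. fire R1 via {0↦0, 1↦7, 2↦2, 3↦9}  →  V:7 E:3  edges: 1-q->1 6-p->1 6-q->4
2. fire R1 via {0↦1, 1↦4, 2↦3, 3↦6}  →  V:4 E:0  edges: ∅
halt: no rule applies after step 2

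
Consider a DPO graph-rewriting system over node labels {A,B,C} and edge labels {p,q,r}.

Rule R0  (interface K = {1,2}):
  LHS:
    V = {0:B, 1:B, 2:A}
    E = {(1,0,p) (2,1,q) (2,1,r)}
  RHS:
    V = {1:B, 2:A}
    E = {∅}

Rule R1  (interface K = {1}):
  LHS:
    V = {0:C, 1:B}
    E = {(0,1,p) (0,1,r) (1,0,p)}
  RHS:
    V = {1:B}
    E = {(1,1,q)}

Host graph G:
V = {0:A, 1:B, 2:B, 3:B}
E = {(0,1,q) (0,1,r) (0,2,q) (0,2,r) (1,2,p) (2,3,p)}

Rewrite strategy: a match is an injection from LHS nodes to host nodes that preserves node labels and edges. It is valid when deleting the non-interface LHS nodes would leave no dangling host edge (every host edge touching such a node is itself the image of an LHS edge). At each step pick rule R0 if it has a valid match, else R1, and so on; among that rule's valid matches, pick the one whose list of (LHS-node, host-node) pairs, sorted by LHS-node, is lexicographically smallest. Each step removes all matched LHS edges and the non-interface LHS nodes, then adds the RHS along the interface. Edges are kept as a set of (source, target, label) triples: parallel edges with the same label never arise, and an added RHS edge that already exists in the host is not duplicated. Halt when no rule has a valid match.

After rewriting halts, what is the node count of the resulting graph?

[0] host  ⇒  4 nodes, 6 edges  {0-q->1 0-r->1 0-q->2 0-r->2 1-p->2 2-p->3}
[1] R0 @ {0↦3, 1↦2, 2↦0}  ⇒  3 nodes, 3 edges  {0-q->1 0-r->1 1-p->2}
[2] R0 @ {0↦2, 1↦1, 2↦0}  ⇒  2 nodes, 0 edges  {∅}
final graph: no rule applies after step 2
NF nodes: {0:A, 1:B}

Answer: 2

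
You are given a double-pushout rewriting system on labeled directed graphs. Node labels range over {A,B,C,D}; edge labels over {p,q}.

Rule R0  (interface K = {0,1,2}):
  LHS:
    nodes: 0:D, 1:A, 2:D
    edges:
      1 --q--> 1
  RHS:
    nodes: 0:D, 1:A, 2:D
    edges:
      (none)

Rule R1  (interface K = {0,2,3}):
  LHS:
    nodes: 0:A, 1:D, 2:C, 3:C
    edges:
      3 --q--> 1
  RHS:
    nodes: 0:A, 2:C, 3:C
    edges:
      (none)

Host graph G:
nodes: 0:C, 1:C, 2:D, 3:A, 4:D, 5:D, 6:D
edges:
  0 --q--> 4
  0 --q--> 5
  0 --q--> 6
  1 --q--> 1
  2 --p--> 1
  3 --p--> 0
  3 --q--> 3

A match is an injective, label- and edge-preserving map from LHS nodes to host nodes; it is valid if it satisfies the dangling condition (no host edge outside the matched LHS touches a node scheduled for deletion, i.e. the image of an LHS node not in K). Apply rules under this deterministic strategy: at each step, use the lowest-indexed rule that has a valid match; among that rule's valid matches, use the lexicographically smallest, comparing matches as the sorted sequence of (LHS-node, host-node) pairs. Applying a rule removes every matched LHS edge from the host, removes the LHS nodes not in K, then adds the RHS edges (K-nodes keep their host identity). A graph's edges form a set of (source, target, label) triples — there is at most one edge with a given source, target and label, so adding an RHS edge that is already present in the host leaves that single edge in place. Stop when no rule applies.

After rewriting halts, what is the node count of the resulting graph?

Answer: 4

Rewrite trace:
start.  V:7 E:7  edges: 0-q->4 0-q->5 0-q->6 1-q->1 2-p->1 3-p->0 3-q->3
1. fire R0 via {0↦2, 1↦3, 2↦4}  →  V:7 E:6  edges: 0-q->4 0-q->5 0-q->6 1-q->1 2-p->1 3-p->0
2. fire R1 via {0↦3, 1↦4, 2↦1, 3↦0}  →  V:6 E:5  edges: 0-q->5 0-q->6 1-q->1 2-p->1 3-p->0
3. fire R1 via {0↦3, 1↦5, 2↦1, 3↦0}  →  V:5 E:4  edges: 0-q->6 1-q->1 2-p->1 3-p->0
4. fire R1 via {0↦3, 1↦6, 2↦1, 3↦0}  →  V:4 E:3  edges: 1-q->1 2-p->1 3-p->0
halt: no rule applies after step 4
NF nodes: {0:C, 1:C, 2:D, 3:A}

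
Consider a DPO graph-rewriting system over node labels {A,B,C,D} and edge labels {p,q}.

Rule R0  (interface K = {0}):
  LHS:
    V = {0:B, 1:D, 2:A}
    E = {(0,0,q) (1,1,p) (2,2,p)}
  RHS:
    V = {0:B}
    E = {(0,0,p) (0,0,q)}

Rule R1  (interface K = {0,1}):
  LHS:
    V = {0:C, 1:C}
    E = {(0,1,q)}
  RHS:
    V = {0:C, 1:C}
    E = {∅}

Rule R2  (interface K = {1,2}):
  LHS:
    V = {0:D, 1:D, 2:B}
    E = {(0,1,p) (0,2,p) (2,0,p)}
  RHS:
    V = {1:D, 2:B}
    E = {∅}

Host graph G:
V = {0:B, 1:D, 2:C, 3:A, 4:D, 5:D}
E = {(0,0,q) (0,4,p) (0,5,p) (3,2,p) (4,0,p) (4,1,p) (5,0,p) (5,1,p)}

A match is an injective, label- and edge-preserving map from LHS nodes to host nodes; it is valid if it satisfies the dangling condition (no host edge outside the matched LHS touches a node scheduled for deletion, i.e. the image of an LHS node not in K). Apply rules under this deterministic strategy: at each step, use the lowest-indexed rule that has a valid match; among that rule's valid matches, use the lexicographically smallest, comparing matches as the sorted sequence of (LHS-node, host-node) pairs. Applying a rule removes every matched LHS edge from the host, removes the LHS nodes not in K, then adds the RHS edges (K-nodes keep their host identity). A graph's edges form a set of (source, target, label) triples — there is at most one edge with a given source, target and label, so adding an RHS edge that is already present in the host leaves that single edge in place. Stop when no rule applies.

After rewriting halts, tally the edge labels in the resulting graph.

Answer: p:1 q:1

Derivation:
initial: |V|=6 |E|=8  E = 0-q->0 0-p->4 0-p->5 3-p->2 4-p->0 4-p->1 5-p->0 5-p->1
step 1: apply R2 at {0↦4, 1↦1, 2↦0}  → |V|=5 |E|=5  E = 0-q->0 0-p->5 3-p->2 5-p->0 5-p->1
step 2: apply R2 at {0↦5, 1↦1, 2↦0}  → |V|=4 |E|=2  E = 0-q->0 3-p->2
final graph: no rule applies after step 2
NF edges: [(0, 0, 'q'), (3, 2, 'p')]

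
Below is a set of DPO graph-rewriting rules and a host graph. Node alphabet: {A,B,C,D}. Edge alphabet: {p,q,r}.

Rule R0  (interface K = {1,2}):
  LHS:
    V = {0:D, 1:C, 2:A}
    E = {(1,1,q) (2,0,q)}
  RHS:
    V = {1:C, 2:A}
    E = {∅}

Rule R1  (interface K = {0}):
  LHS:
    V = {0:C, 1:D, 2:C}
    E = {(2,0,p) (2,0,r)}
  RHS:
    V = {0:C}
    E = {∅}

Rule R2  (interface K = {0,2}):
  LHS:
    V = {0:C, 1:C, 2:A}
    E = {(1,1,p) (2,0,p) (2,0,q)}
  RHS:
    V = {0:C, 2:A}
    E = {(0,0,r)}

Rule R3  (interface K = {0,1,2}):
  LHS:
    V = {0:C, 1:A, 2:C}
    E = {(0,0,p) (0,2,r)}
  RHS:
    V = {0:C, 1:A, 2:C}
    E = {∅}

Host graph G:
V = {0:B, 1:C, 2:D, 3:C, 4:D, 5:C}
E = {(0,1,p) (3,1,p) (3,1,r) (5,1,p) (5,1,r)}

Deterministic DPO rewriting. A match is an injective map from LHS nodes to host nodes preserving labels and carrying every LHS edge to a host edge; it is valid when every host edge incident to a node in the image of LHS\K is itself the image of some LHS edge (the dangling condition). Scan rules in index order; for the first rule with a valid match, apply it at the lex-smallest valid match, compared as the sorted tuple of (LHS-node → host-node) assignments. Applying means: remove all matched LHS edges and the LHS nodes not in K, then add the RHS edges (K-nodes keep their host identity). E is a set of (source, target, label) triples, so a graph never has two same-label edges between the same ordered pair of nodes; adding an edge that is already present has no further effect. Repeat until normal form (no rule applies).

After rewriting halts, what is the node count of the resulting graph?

Answer: 2

Steps:
[0] host  ⇒  6 nodes, 5 edges  {0-p->1 3-p->1 3-r->1 5-p->1 5-r->1}
[1] R1 @ {0↦1, 1↦2, 2↦3}  ⇒  4 nodes, 3 edges  {0-p->1 5-p->1 5-r->1}
[2] R1 @ {0↦1, 1↦4, 2↦5}  ⇒  2 nodes, 1 edges  {0-p->1}
halt: no rule applies after step 2
NF nodes: {0:B, 1:C}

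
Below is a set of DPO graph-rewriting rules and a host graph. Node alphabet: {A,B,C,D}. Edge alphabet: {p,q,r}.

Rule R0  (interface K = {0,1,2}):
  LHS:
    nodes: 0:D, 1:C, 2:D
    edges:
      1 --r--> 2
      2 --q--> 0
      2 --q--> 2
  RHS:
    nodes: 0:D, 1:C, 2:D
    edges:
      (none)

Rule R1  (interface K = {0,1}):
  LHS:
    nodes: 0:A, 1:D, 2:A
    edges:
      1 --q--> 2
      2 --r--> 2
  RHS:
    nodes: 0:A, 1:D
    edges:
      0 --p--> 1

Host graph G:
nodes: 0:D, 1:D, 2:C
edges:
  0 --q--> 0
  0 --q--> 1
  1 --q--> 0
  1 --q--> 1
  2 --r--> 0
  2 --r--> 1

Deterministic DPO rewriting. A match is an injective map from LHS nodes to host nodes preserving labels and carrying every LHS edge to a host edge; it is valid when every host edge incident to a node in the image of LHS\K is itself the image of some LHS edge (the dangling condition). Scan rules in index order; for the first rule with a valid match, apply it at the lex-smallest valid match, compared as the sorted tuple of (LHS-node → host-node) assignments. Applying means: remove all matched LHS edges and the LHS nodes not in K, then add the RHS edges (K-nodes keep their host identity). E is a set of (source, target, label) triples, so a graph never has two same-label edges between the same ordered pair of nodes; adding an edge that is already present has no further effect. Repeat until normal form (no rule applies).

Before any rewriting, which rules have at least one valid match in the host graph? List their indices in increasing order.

Answer: [R0]

Steps:
R0: 2 valid matches — {0↦0, 1↦2, 2↦1}, {0↦1, 1↦2, 2↦0}
R1: no valid match — LHS pattern not found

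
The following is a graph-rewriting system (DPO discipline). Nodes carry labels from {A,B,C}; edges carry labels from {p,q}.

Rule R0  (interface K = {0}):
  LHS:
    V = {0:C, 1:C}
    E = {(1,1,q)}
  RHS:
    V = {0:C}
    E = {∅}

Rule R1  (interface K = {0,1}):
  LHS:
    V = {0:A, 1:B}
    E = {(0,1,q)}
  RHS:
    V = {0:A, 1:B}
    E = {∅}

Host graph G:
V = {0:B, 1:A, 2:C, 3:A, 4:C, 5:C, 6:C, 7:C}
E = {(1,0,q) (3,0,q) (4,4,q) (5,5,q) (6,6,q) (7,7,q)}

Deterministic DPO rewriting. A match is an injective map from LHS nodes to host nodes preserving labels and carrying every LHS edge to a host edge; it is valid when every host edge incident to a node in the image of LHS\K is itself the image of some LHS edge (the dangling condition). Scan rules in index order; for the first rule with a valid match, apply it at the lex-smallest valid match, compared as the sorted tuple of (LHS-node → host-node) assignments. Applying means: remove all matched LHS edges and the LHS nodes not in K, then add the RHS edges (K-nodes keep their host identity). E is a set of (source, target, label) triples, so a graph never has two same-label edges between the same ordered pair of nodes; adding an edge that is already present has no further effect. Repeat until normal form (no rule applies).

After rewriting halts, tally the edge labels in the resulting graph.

[0] host  ⇒  8 nodes, 6 edges  {1-q->0 3-q->0 4-q->4 5-q->5 6-q->6 7-q->7}
[1] R0 @ {0↦2, 1↦4}  ⇒  7 nodes, 5 edges  {1-q->0 3-q->0 5-q->5 6-q->6 7-q->7}
[2] R0 @ {0↦2, 1↦5}  ⇒  6 nodes, 4 edges  {1-q->0 3-q->0 6-q->6 7-q->7}
[3] R0 @ {0↦2, 1↦6}  ⇒  5 nodes, 3 edges  {1-q->0 3-q->0 7-q->7}
[4] R0 @ {0↦2, 1↦7}  ⇒  4 nodes, 2 edges  {1-q->0 3-q->0}
[5] R1 @ {0↦1, 1↦0}  ⇒  4 nodes, 1 edges  {3-q->0}
[6] R1 @ {0↦3, 1↦0}  ⇒  4 nodes, 0 edges  {∅}
halt: no rule applies after step 6
NF edges: []

Answer: (no edges)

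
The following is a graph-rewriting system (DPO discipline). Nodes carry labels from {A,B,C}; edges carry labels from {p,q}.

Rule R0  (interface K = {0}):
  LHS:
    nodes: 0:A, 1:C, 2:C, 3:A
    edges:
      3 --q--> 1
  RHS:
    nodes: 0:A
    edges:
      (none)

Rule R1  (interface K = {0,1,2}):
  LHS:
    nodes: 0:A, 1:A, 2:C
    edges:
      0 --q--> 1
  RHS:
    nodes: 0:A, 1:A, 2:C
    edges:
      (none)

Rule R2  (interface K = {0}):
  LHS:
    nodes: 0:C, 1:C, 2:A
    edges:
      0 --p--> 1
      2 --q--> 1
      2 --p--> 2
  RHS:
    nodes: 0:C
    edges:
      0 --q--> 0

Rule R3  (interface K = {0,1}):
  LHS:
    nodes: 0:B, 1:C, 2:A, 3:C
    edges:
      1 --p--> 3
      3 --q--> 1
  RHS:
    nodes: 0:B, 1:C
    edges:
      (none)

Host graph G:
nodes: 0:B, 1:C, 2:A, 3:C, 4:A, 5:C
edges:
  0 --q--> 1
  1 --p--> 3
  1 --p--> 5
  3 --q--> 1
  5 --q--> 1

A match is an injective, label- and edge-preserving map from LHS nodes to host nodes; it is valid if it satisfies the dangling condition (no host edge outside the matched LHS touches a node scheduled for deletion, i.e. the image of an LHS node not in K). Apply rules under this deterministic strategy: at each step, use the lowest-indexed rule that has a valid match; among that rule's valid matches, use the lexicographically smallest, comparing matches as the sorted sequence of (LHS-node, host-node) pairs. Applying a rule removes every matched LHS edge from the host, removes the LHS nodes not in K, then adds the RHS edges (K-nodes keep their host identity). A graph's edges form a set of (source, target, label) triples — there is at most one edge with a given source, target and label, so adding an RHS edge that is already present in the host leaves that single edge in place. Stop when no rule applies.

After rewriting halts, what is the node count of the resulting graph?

Answer: 2

Derivation:
initial: |V|=6 |E|=5  E = 0-q->1 1-p->3 1-p->5 3-q->1 5-q->1
step 1: apply R3 at {0↦0, 1↦1, 2↦2, 3↦3}  → |V|=4 |E|=3  E = 0-q->1 1-p->5 5-q->1
step 2: apply R3 at {0↦0, 1↦1, 2↦4, 3↦5}  → |V|=2 |E|=1  E = 0-q->1
normal form: no rule applies after step 2
NF nodes: {0:B, 1:C}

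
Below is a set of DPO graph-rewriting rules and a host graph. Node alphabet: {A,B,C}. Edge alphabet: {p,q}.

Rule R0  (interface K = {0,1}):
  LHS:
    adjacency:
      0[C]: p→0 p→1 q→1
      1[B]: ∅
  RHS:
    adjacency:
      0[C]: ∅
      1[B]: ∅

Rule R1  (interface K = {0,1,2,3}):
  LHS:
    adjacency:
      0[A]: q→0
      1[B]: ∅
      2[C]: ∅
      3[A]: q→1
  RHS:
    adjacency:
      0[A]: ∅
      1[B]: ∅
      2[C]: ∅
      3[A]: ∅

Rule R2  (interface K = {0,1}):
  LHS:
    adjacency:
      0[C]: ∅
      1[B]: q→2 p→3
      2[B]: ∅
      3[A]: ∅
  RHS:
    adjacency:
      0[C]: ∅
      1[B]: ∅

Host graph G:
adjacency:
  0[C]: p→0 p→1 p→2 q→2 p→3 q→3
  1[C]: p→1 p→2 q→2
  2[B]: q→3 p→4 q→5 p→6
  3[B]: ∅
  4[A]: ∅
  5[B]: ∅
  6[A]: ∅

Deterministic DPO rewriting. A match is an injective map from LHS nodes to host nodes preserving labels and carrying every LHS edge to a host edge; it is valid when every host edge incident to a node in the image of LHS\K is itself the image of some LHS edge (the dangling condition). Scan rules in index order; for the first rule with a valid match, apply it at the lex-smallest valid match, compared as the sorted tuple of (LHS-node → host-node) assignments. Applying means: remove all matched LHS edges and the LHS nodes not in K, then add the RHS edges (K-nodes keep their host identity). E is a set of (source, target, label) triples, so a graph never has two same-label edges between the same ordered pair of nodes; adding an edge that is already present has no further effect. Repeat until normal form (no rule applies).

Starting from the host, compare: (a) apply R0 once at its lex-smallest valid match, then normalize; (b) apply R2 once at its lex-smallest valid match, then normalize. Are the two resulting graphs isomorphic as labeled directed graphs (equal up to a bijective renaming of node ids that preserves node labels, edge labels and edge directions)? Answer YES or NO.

Answer: YES

Rewrite trace:
branch R0-first: apply at {0↦0, 1↦2} → |E|=10, then 2 more step(s) → NF |V|=5 |E|=5 V={0:C, 1:C, 2:B, 3:B, 6:A} E=0-p->1 0-p->3 0-q->3 2-q->3 2-p->6
branch R2-first: apply at {0↦0, 1↦2, 2↦5, 3↦4} → |E|=11, then 2 more step(s) → NF |V|=5 |E|=5 V={0:C, 1:C, 2:B, 3:B, 6:A} E=0-p->1 0-p->3 0-q->3 2-q->3 2-p->6
graphs isomorphic (equal up to label-preserving node renaming)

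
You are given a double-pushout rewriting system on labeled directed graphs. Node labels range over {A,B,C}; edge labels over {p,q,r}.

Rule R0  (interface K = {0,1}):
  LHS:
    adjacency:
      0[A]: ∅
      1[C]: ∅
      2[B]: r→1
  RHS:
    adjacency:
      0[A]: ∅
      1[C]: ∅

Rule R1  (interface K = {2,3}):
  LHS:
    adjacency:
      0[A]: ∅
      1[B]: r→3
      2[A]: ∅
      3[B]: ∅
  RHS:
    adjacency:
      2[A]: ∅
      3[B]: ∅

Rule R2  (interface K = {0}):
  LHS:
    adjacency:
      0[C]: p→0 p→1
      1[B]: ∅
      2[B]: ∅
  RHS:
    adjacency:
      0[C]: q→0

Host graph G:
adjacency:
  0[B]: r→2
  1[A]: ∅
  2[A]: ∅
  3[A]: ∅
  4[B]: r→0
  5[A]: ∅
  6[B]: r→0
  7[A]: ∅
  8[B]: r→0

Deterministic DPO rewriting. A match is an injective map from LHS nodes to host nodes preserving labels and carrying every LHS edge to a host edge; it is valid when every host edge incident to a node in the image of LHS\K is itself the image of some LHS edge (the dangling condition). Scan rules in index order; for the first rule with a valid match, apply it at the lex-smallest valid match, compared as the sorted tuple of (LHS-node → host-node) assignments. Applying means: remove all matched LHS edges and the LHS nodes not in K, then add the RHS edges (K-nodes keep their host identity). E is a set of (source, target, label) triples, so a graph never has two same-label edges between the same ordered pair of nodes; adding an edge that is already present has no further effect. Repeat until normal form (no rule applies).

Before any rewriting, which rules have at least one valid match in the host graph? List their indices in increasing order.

Answer: [R1]

Derivation:
R0: no valid match — LHS pattern not found
R1: 48 valid matches — {0↦1, 1↦4, 2↦2, 3↦0}, {0↦1, 1↦4, 2↦3, 3↦0}, {0↦1, 1↦4, 2↦5, 3↦0} (+45 more)
R2: no valid match — LHS pattern not found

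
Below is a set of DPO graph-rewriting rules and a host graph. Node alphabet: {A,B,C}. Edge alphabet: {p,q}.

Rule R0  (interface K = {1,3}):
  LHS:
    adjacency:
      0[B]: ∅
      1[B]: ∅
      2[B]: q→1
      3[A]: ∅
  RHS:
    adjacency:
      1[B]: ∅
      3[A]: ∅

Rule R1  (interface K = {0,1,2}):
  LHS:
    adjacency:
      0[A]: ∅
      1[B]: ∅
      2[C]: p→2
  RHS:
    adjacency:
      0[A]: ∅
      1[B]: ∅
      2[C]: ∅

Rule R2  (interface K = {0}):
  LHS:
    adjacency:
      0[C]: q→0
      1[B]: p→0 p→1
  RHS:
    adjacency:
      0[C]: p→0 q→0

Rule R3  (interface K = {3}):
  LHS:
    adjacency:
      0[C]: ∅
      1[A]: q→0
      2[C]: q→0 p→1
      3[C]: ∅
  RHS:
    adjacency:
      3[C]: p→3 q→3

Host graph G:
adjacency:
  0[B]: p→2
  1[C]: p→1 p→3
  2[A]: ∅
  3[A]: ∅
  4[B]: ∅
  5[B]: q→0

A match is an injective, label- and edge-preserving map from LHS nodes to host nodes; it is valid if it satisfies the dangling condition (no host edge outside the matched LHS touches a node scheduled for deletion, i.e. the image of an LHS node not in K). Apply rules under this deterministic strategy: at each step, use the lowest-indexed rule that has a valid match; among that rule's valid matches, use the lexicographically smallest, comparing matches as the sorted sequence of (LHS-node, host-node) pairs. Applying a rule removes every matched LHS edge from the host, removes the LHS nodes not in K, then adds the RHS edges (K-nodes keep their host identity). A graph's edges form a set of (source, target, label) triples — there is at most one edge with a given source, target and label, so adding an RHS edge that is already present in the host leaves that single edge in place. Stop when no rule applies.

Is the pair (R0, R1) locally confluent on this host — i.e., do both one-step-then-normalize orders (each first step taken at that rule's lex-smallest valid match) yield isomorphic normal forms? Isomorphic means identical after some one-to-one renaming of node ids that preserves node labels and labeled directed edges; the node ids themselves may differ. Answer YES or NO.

Answer: YES

Derivation:
branch R0-first: apply at {0↦4, 1↦0, 2↦5, 3↦2} → |E|=3, then 1 more step(s) → NF |V|=4 |E|=2 V={0:B, 1:C, 2:A, 3:A} E=0-p->2 1-p->3
branch R1-first: apply at {0↦2, 1↦0, 2↦1} → |E|=3, then 1 more step(s) → NF |V|=4 |E|=2 V={0:B, 1:C, 2:A, 3:A} E=0-p->2 1-p->3
graphs isomorphic (equal up to label-preserving node renaming)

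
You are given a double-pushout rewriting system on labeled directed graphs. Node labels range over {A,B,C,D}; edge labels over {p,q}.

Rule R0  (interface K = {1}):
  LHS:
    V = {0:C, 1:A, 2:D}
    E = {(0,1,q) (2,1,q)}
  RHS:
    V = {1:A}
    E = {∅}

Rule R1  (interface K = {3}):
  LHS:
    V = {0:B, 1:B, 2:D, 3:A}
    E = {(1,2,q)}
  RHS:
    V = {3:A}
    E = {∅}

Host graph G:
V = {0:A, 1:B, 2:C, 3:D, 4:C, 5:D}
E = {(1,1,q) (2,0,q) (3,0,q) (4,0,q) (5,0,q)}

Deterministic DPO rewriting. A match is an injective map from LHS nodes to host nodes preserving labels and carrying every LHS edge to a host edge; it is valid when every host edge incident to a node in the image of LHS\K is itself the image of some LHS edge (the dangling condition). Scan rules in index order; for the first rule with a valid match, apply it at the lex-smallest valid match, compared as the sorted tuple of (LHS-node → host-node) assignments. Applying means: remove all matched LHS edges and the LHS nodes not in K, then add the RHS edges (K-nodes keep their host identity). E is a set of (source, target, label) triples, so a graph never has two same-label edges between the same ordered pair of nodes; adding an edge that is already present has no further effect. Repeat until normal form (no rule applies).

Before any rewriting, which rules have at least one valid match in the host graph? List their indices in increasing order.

Answer: [R0]

Rewrite trace:
R0: 4 valid matches — {0↦2, 1↦0, 2↦3}, {0↦2, 1↦0, 2↦5}, {0↦4, 1↦0, 2↦3} (+1 more)
R1: no valid match — LHS pattern not found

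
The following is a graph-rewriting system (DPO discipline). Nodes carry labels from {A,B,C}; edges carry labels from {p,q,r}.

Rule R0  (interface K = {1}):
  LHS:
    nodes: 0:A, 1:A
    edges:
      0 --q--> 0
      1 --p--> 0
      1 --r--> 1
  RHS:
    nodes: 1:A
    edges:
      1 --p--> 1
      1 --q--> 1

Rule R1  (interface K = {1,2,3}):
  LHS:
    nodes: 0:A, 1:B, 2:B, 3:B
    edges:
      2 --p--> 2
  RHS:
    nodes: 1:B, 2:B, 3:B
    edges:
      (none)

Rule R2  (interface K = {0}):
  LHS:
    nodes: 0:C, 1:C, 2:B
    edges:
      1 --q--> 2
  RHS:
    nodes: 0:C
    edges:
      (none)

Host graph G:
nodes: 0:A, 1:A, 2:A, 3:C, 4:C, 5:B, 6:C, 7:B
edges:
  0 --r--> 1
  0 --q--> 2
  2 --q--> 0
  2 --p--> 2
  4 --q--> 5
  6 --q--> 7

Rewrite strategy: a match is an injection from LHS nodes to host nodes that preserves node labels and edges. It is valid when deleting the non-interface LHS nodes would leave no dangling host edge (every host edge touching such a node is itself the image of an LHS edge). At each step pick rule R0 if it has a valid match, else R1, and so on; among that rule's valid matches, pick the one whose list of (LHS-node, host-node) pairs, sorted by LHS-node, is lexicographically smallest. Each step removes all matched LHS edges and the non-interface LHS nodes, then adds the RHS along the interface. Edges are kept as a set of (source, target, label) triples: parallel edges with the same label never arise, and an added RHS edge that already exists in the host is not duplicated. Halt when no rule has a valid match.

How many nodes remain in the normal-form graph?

Answer: 4

Rewrite trace:
start.  V:8 E:6  edges: 0-r->1 0-q->2 2-q->0 2-p->2 4-q->5 6-q->7
1. fire R2 via {0↦3, 1↦4, 2↦5}  →  V:6 E:5  edges: 0-r->1 0-q->2 2-q->0 2-p->2 6-q->7
2. fire R2 via {0↦3, 1↦6, 2↦7}  →  V:4 E:4  edges: 0-r->1 0-q->2 2-q->0 2-p->2
halt: no rule applies after step 2
NF nodes: {0:A, 1:A, 2:A, 3:C}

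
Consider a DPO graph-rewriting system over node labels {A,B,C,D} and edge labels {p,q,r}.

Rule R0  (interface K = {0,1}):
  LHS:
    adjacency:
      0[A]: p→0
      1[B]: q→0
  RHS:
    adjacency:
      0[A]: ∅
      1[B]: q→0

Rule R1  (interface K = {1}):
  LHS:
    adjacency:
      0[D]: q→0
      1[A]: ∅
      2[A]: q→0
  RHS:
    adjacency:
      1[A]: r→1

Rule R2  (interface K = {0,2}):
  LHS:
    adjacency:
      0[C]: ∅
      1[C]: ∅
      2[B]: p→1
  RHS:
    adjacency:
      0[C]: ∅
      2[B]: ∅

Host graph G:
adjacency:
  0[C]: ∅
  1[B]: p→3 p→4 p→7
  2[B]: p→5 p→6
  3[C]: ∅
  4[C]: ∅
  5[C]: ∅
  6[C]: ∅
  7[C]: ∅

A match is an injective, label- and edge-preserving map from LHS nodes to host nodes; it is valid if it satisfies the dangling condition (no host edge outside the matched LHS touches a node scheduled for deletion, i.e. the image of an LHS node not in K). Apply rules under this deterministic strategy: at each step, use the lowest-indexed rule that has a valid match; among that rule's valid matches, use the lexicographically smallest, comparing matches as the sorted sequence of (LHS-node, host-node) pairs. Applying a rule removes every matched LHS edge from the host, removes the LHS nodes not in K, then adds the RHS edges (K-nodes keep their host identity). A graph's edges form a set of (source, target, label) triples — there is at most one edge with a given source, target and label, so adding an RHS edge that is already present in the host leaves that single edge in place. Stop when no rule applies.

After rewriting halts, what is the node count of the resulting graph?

initial: |V|=8 |E|=5  E = 1-p->3 1-p->4 1-p->7 2-p->5 2-p->6
step 1: apply R2 at {0↦0, 1↦3, 2↦1}  → |V|=7 |E|=4  E = 1-p->4 1-p->7 2-p->5 2-p->6
step 2: apply R2 at {0↦0, 1↦4, 2↦1}  → |V|=6 |E|=3  E = 1-p->7 2-p->5 2-p->6
step 3: apply R2 at {0↦0, 1↦5, 2↦2}  → |V|=5 |E|=2  E = 1-p->7 2-p->6
step 4: apply R2 at {0↦0, 1↦6, 2↦2}  → |V|=4 |E|=1  E = 1-p->7
step 5: apply R2 at {0↦0, 1↦7, 2↦1}  → |V|=3 |E|=0  E = ∅
final graph: no rule applies after step 5
NF nodes: {0:C, 1:B, 2:B}

Answer: 3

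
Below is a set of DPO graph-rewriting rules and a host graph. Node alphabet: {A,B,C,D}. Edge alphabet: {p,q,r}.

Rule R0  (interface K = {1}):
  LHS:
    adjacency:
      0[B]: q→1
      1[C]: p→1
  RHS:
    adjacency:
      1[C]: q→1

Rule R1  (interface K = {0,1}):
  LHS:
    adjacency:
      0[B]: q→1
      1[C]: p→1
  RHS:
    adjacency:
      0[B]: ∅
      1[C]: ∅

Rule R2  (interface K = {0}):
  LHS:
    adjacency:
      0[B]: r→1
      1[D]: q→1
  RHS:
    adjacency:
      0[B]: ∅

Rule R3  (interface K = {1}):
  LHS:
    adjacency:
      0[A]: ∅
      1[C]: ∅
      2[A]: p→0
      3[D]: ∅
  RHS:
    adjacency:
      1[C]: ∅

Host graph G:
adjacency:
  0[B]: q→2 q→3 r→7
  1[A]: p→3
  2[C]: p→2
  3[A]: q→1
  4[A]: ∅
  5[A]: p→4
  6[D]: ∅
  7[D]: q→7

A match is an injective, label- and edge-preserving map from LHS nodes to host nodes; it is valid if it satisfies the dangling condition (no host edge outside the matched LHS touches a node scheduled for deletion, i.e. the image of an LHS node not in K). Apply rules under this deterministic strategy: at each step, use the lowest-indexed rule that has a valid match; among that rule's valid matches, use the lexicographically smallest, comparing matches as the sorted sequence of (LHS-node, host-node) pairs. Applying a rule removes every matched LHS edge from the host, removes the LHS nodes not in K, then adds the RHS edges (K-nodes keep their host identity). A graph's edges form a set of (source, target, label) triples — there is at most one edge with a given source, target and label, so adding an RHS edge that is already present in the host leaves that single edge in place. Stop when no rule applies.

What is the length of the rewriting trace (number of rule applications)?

initial: |V|=8 |E|=8  E = 0-q->2 0-q->3 0-r->7 1-p->3 2-p->2 3-q->1 5-p->4 7-q->7
step 1: apply R1 at {0↦0, 1↦2}  → |V|=8 |E|=6  E = 0-q->3 0-r->7 1-p->3 3-q->1 5-p->4 7-q->7
step 2: apply R2 at {0↦0, 1↦7}  → |V|=7 |E|=4  E = 0-q->3 1-p->3 3-q->1 5-p->4
step 3: apply R3 at {0↦4, 1↦2, 2↦5, 3↦6}  → |V|=4 |E|=3  E = 0-q->3 1-p->3 3-q->1
halt: no rule applies after step 3

Answer: 3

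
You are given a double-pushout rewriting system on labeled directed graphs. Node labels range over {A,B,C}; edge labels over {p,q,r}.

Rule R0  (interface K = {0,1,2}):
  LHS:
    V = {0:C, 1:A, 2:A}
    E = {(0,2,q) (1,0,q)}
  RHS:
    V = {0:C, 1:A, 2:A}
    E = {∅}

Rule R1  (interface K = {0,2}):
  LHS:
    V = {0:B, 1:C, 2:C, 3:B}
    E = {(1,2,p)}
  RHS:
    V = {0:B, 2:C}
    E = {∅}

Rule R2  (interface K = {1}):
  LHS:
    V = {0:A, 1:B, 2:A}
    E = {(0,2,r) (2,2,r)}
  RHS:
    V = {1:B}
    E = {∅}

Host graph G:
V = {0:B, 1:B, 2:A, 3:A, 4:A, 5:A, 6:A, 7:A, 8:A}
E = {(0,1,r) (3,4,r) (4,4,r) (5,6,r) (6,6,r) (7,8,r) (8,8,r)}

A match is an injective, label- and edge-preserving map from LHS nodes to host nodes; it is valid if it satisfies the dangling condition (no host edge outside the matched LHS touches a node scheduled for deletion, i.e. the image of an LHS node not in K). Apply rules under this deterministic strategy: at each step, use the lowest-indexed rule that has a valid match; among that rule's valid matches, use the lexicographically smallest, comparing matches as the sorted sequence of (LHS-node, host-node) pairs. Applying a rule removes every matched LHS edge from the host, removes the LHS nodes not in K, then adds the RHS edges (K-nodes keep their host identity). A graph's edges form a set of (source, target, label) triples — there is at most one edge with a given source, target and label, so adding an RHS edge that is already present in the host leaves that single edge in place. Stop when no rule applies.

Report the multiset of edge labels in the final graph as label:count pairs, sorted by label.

Answer: r:1

Rewrite trace:
start.  V:9 E:7  edges: 0-r->1 3-r->4 4-r->4 5-r->6 6-r->6 7-r->8 8-r->8
1. fire R2 via {0↦3, 1↦0, 2↦4}  →  V:7 E:5  edges: 0-r->1 5-r->6 6-r->6 7-r->8 8-r->8
2. fire R2 via {0↦5, 1↦0, 2↦6}  →  V:5 E:3  edges: 0-r->1 7-r->8 8-r->8
3. fire R2 via {0↦7, 1↦0, 2↦8}  →  V:3 E:1  edges: 0-r->1
final graph: no rule applies after step 3
NF edges: [(0, 1, 'r')]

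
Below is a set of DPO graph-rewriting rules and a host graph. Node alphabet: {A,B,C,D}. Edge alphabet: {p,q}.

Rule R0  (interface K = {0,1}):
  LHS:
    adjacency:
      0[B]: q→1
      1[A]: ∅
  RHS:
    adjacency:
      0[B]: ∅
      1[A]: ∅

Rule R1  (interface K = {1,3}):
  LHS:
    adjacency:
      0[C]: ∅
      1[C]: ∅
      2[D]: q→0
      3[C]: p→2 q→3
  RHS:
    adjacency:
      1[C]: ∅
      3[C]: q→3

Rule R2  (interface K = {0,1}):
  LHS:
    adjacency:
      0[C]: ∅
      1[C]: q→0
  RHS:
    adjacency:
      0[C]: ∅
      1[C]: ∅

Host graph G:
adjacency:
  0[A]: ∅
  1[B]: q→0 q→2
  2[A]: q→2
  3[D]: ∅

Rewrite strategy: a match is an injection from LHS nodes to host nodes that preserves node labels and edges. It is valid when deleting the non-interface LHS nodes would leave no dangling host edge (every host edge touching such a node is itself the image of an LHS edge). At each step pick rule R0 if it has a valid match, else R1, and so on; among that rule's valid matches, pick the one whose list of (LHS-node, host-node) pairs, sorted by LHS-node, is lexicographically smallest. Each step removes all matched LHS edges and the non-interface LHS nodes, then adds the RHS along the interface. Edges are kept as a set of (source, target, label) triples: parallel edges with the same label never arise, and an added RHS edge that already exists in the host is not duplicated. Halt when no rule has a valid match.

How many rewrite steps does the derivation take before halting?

Answer: 2

Steps:
[0] host  ⇒  4 nodes, 3 edges  {1-q->0 1-q->2 2-q->2}
[1] R0 @ {0↦1, 1↦0}  ⇒  4 nodes, 2 edges  {1-q->2 2-q->2}
[2] R0 @ {0↦1, 1↦2}  ⇒  4 nodes, 1 edges  {2-q->2}
final graph: no rule applies after step 2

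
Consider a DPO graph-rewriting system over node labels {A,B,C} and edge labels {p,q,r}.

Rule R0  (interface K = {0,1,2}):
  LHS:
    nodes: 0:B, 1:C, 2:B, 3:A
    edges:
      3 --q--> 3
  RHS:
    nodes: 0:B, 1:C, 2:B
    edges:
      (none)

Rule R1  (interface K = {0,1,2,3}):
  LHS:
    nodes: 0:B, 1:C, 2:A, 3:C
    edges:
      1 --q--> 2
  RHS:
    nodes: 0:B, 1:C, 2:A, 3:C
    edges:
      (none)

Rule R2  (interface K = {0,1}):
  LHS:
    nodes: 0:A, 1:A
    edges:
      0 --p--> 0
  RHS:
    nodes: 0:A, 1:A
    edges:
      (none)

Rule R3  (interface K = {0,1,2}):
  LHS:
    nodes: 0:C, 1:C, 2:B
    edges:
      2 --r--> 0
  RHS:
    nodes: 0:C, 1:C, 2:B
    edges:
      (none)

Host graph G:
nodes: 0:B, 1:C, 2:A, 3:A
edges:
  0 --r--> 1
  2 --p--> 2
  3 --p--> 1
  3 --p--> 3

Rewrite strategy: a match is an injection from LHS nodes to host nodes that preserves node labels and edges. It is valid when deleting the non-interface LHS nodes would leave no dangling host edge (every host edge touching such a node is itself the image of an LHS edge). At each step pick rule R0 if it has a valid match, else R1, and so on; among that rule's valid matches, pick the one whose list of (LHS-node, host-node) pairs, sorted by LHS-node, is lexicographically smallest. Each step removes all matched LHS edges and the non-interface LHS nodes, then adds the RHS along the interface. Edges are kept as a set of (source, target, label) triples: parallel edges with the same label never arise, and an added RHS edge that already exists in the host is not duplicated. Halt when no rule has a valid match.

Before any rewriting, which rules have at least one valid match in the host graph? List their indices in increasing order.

R0: no valid match — LHS pattern not found
R1: no valid match — LHS pattern not found
R2: 2 valid matches — {0↦2, 1↦3}, {0↦3, 1↦2}
R3: no valid match — LHS pattern not found

Answer: [R2]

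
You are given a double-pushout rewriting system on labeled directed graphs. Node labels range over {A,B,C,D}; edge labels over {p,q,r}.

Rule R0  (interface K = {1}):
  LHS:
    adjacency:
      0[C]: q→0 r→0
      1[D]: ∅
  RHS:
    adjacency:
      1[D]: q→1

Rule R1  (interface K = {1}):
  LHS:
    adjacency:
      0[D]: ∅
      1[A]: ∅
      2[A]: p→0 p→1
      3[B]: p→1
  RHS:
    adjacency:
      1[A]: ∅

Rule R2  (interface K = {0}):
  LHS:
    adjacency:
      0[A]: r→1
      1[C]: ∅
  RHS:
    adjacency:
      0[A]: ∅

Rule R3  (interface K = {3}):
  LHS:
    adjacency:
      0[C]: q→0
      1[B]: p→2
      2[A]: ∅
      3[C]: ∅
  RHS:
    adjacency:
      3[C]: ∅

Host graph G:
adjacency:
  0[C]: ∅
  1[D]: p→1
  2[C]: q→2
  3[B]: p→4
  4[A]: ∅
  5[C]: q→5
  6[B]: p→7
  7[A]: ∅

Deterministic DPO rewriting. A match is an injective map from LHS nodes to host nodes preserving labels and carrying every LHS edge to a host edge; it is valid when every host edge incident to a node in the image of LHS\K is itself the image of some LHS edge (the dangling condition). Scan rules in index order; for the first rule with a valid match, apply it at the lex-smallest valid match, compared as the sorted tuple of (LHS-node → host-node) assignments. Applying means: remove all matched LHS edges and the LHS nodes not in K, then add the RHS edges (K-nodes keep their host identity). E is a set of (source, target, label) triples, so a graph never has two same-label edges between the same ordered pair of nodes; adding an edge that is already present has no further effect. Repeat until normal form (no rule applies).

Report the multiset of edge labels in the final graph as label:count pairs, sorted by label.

initial: |V|=8 |E|=5  E = 1-p->1 2-q->2 3-p->4 5-q->5 6-p->7
step 1: apply R3 at {0↦2, 1↦3, 2↦4, 3↦0}  → |V|=5 |E|=3  E = 1-p->1 5-q->5 6-p->7
step 2: apply R3 at {0↦5, 1↦6, 2↦7, 3↦0}  → |V|=2 |E|=1  E = 1-p->1
normal form: no rule applies after step 2
NF edges: [(1, 1, 'p')]

Answer: p:1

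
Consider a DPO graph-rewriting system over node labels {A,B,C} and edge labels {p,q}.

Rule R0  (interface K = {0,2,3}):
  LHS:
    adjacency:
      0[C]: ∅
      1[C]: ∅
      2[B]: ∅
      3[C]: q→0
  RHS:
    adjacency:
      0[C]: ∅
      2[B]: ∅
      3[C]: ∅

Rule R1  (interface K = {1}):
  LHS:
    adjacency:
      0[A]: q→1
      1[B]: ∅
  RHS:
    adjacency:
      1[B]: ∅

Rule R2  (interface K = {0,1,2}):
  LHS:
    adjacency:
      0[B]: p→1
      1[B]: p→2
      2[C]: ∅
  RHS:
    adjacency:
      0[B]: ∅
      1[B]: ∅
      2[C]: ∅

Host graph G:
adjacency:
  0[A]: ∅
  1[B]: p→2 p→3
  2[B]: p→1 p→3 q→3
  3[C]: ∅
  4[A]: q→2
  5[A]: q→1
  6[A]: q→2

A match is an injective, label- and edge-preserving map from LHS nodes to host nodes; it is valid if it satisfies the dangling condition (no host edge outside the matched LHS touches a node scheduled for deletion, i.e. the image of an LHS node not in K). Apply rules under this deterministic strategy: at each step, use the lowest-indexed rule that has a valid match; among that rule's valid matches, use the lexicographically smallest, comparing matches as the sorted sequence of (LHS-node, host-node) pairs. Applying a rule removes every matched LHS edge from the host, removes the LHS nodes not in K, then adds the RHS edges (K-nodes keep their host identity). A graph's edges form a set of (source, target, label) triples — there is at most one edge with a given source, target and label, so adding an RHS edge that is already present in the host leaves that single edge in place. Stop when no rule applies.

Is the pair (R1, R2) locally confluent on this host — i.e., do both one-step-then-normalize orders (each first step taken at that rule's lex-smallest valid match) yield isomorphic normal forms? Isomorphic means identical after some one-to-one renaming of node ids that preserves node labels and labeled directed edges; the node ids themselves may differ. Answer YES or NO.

branch R1-first: apply at {0↦4, 1↦2} → |E|=7, then 4 more step(s) → NF |V|=4 |E|=1 V={0:A, 1:B, 2:B, 3:C} E=2-q->3
branch R2-first: apply at {0↦1, 1↦2, 2↦3} → |E|=6, then 4 more step(s) → NF |V|=4 |E|=1 V={0:A, 1:B, 2:B, 3:C} E=2-q->3
graphs isomorphic (equal up to label-preserving node renaming)

Answer: YES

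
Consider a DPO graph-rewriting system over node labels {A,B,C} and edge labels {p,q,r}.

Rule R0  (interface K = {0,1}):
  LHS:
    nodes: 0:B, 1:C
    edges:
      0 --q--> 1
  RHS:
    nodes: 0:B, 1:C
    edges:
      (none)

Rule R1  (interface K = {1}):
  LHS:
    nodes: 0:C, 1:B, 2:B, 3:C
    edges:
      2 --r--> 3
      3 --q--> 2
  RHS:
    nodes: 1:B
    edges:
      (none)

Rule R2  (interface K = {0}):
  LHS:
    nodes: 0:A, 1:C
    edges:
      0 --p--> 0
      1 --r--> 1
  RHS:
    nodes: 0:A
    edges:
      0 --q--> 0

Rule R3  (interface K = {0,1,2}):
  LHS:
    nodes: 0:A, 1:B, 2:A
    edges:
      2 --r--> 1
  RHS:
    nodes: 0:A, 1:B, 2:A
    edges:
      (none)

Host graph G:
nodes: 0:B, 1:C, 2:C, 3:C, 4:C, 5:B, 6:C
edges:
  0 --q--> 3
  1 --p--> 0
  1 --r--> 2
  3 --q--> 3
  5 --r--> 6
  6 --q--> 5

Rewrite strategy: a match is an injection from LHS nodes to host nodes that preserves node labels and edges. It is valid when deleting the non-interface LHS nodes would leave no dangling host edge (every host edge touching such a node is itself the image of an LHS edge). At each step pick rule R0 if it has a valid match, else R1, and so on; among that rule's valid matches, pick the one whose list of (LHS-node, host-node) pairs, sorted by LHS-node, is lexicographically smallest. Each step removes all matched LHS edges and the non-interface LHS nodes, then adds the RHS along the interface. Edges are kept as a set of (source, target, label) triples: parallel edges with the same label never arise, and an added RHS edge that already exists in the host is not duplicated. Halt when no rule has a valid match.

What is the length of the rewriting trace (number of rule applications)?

start.  V:7 E:6  edges: 0-q->3 1-p->0 1-r->2 3-q->3 5-r->6 6-q->5
1. fire R0 via {0↦0, 1↦3}  →  V:7 E:5  edges: 1-p->0 1-r->2 3-q->3 5-r->6 6-q->5
2. fire R1 via {0↦4, 1↦0, 2↦5, 3↦6}  →  V:4 E:3  edges: 1-p->0 1-r->2 3-q->3
final graph: no rule applies after step 2

Answer: 2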